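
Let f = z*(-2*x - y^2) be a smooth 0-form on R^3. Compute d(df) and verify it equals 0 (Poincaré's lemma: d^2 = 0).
d(df) = 0

Step 1: df = sum_i (∂f/∂x_i) dx_i = (-2*z) dx + (-2*y*z) dy + (-2*x - y^2) dz.
Step 2: Apply d again. Using the 1-form formula, the coefficient of dx ∧ dy in d(df) is ∂^2 f/∂x ∂y - ∂^2 f/∂y ∂x = (0) - (0) = 0 (equality of mixed partials for smooth f).
Similarly for dx ∧ dz and dy ∧ dz — all coefficients vanish. So d(df) = 0.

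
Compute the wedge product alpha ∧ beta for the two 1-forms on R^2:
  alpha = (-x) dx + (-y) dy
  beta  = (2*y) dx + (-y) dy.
alpha ∧ beta = (y*(x + 2*y)) dx ∧ dy

Distribute the wedge, using dx_i ∧ dx_j = -dx_j ∧ dx_i and dx_i ∧ dx_i = 0. For each pair (i, j) with i < j, the coefficient of dx_i ∧ dx_j in alpha ∧ beta is (alpha_i * beta_j - alpha_j * beta_i). Collecting: alpha ∧ beta = (y*(x + 2*y)) dx ∧ dy.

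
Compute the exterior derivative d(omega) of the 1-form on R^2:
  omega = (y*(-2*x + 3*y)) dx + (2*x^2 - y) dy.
d(omega) = (6*x - 6*y) dx ∧ dy

For a 1-form omega = sum_i f_i dx_i, the exterior derivative is
  d(omega) = sum_{i < j} (∂f_j/∂x_i - ∂f_i/∂x_j) dx_i ∧ dx_j.
  coefficient of dx ∧ dy: ∂f_2/∂x - ∂f_1/∂y = ∂(2*x^2 - y)/∂x - ∂(y*(-2*x + 3*y))/∂y = 6*x - 6*y
Assembling: d(omega) = (6*x - 6*y) dx ∧ dy.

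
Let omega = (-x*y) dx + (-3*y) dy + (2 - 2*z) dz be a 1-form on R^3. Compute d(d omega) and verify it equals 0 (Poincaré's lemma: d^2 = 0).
d(d omega) = 0

Step 1: d omega = sum_{i<j} (∂f_j/∂x_i - ∂f_i/∂x_j) dx_i ∧ dx_j:
  coeff of dx ∧ dy: x
  coeff of dx ∧ dz: 0
  coeff of dy ∧ dz: 0
Step 2: Apply d again to each 2-form coefficient. The only possible 3-form in R^3 is dx ∧ dy ∧ dz, with coefficient
  ∂(coeff of dy∧dz)/∂x - ∂(coeff of dx∧dz)/∂y + ∂(coeff of dx∧dy)/∂z
  = ∂/∂x (0) - ∂/∂y (0) + ∂/∂z (x).
Each of these terms simplifies to sums of mixed partials that cancel in pairs. The result is 0 (by equality of mixed partials for smooth functions — Schwarz / Clairaut).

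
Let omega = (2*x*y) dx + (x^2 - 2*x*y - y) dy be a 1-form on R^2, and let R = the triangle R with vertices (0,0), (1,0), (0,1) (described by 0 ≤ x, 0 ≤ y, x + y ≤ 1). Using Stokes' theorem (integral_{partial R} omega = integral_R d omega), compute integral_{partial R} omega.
integral_(partial R) omega = -1/3

Stokes: integral_partial_R omega = integral_R d omega with d omega = (∂Q/∂x - ∂P/∂y) dx ∧ dy.
  ∂Q/∂x = 2*x - 2*y
  ∂P/∂y = 2*x
  integrand = ∂Q/∂x - ∂P/∂y = -2*y.
Integrating over R: integral_0^1 integral_0^{1-x} (-2*y) dy dx = -1/3.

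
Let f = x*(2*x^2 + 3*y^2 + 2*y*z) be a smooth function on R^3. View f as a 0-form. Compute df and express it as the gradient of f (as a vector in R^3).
df = (6*x^2 + 3*y^2 + 2*y*z) dx + (2*x*(3*y + z)) dy + (2*x*y) dz; grad f = (6*x^2 + 3*y^2 + 2*y*z, 2*x*(3*y + z), 2*x*y)

For a 0-form f, d f = (∂f/∂x) dx + (∂f/∂y) dy + (∂f/∂z) dz. The components of the vector representation are exactly the entries of grad f in Cartesian coordinates:
  ∂f/∂x = 6*x^2 + 3*y^2 + 2*y*z
  ∂f/∂y = 2*x*(3*y + z)
  ∂f/∂z = 2*x*y.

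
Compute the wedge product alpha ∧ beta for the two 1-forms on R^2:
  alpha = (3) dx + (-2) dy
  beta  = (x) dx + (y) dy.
alpha ∧ beta = (2*x + 3*y) dx ∧ dy

Distribute the wedge, using dx_i ∧ dx_j = -dx_j ∧ dx_i and dx_i ∧ dx_i = 0. For each pair (i, j) with i < j, the coefficient of dx_i ∧ dx_j in alpha ∧ beta is (alpha_i * beta_j - alpha_j * beta_i). Collecting: alpha ∧ beta = (2*x + 3*y) dx ∧ dy.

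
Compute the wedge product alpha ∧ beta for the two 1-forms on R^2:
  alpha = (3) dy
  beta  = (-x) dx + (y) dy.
alpha ∧ beta = (3*x) dx ∧ dy

Distribute the wedge, using dx_i ∧ dx_j = -dx_j ∧ dx_i and dx_i ∧ dx_i = 0. For each pair (i, j) with i < j, the coefficient of dx_i ∧ dx_j in alpha ∧ beta is (alpha_i * beta_j - alpha_j * beta_i). Collecting: alpha ∧ beta = (3*x) dx ∧ dy.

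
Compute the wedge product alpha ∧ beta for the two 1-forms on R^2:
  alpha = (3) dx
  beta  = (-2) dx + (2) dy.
alpha ∧ beta = (6) dx ∧ dy

Distribute the wedge, using dx_i ∧ dx_j = -dx_j ∧ dx_i and dx_i ∧ dx_i = 0. For each pair (i, j) with i < j, the coefficient of dx_i ∧ dx_j in alpha ∧ beta is (alpha_i * beta_j - alpha_j * beta_i). Collecting: alpha ∧ beta = (6) dx ∧ dy.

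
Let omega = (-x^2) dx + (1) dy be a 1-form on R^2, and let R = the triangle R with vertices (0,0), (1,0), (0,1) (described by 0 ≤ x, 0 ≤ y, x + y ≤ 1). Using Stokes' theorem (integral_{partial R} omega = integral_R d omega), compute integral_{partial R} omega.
integral_(partial R) omega = 0

Stokes: integral_partial_R omega = integral_R d omega with d omega = (∂Q/∂x - ∂P/∂y) dx ∧ dy.
  ∂Q/∂x = 0
  ∂P/∂y = 0
  integrand = ∂Q/∂x - ∂P/∂y = 0.
Integrating over R: integral_0^1 integral_0^{1-x} (0) dy dx = 0.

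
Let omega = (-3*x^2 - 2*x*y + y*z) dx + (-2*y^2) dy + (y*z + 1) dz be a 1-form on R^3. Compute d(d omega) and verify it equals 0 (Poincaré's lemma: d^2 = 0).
d(d omega) = 0

Step 1: d omega = sum_{i<j} (∂f_j/∂x_i - ∂f_i/∂x_j) dx_i ∧ dx_j:
  coeff of dx ∧ dy: 2*x - z
  coeff of dx ∧ dz: -y
  coeff of dy ∧ dz: z
Step 2: Apply d again to each 2-form coefficient. The only possible 3-form in R^3 is dx ∧ dy ∧ dz, with coefficient
  ∂(coeff of dy∧dz)/∂x - ∂(coeff of dx∧dz)/∂y + ∂(coeff of dx∧dy)/∂z
  = ∂/∂x (z) - ∂/∂y (-y) + ∂/∂z (2*x - z).
Each of these terms simplifies to sums of mixed partials that cancel in pairs. The result is 0 (by equality of mixed partials for smooth functions — Schwarz / Clairaut).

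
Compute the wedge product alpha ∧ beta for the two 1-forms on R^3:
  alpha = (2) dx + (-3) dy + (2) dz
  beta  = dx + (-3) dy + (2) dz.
alpha ∧ beta = (-3) dx ∧ dy + (2) dx ∧ dz

Distribute the wedge, using dx_i ∧ dx_j = -dx_j ∧ dx_i and dx_i ∧ dx_i = 0. For each pair (i, j) with i < j, the coefficient of dx_i ∧ dx_j in alpha ∧ beta is (alpha_i * beta_j - alpha_j * beta_i). Collecting: alpha ∧ beta = (-3) dx ∧ dy + (2) dx ∧ dz.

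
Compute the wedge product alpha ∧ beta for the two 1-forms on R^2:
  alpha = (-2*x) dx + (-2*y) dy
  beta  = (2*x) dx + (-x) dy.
alpha ∧ beta = (2*x*(x + 2*y)) dx ∧ dy

Distribute the wedge, using dx_i ∧ dx_j = -dx_j ∧ dx_i and dx_i ∧ dx_i = 0. For each pair (i, j) with i < j, the coefficient of dx_i ∧ dx_j in alpha ∧ beta is (alpha_i * beta_j - alpha_j * beta_i). Collecting: alpha ∧ beta = (2*x*(x + 2*y)) dx ∧ dy.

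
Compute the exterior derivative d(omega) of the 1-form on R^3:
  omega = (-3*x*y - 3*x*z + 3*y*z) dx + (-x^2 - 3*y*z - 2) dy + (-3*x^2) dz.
d(omega) = (x - 3*z) dx ∧ dy + (-3*x - 3*y) dx ∧ dz + (3*y) dy ∧ dz

For a 1-form omega = sum_i f_i dx_i, the exterior derivative is
  d(omega) = sum_{i < j} (∂f_j/∂x_i - ∂f_i/∂x_j) dx_i ∧ dx_j.
  coefficient of dx ∧ dy: ∂f_2/∂x - ∂f_1/∂y = ∂(-x^2 - 3*y*z - 2)/∂x - ∂(-3*x*y - 3*x*z + 3*y*z)/∂y = x - 3*z
  coefficient of dx ∧ dz: ∂f_3/∂x - ∂f_1/∂z = ∂(-3*x^2)/∂x - ∂(-3*x*y - 3*x*z + 3*y*z)/∂z = -3*x - 3*y
  coefficient of dy ∧ dz: ∂f_3/∂y - ∂f_2/∂z = ∂(-3*x^2)/∂y - ∂(-x^2 - 3*y*z - 2)/∂z = 3*y
Assembling: d(omega) = (x - 3*z) dx ∧ dy + (-3*x - 3*y) dx ∧ dz + (3*y) dy ∧ dz.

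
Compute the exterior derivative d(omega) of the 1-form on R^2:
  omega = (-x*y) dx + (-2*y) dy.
d(omega) = (x) dx ∧ dy

For a 1-form omega = sum_i f_i dx_i, the exterior derivative is
  d(omega) = sum_{i < j} (∂f_j/∂x_i - ∂f_i/∂x_j) dx_i ∧ dx_j.
  coefficient of dx ∧ dy: ∂f_2/∂x - ∂f_1/∂y = ∂(-2*y)/∂x - ∂(-x*y)/∂y = x
Assembling: d(omega) = (x) dx ∧ dy.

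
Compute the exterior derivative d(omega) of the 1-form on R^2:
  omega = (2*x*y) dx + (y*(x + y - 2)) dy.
d(omega) = (-2*x + y) dx ∧ dy

For a 1-form omega = sum_i f_i dx_i, the exterior derivative is
  d(omega) = sum_{i < j} (∂f_j/∂x_i - ∂f_i/∂x_j) dx_i ∧ dx_j.
  coefficient of dx ∧ dy: ∂f_2/∂x - ∂f_1/∂y = ∂(y*(x + y - 2))/∂x - ∂(2*x*y)/∂y = -2*x + y
Assembling: d(omega) = (-2*x + y) dx ∧ dy.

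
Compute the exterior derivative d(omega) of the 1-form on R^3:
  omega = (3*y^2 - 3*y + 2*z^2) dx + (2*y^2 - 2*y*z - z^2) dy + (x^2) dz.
d(omega) = (3 - 6*y) dx ∧ dy + (2*x - 4*z) dx ∧ dz + (2*y + 2*z) dy ∧ dz

For a 1-form omega = sum_i f_i dx_i, the exterior derivative is
  d(omega) = sum_{i < j} (∂f_j/∂x_i - ∂f_i/∂x_j) dx_i ∧ dx_j.
  coefficient of dx ∧ dy: ∂f_2/∂x - ∂f_1/∂y = ∂(2*y^2 - 2*y*z - z^2)/∂x - ∂(3*y^2 - 3*y + 2*z^2)/∂y = 3 - 6*y
  coefficient of dx ∧ dz: ∂f_3/∂x - ∂f_1/∂z = ∂(x^2)/∂x - ∂(3*y^2 - 3*y + 2*z^2)/∂z = 2*x - 4*z
  coefficient of dy ∧ dz: ∂f_3/∂y - ∂f_2/∂z = ∂(x^2)/∂y - ∂(2*y^2 - 2*y*z - z^2)/∂z = 2*y + 2*z
Assembling: d(omega) = (3 - 6*y) dx ∧ dy + (2*x - 4*z) dx ∧ dz + (2*y + 2*z) dy ∧ dz.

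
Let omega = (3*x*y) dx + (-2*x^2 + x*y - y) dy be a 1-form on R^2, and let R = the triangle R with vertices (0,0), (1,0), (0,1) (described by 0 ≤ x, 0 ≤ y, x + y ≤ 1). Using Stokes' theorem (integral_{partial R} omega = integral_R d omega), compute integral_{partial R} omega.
integral_(partial R) omega = -1

Stokes: integral_partial_R omega = integral_R d omega with d omega = (∂Q/∂x - ∂P/∂y) dx ∧ dy.
  ∂Q/∂x = -4*x + y
  ∂P/∂y = 3*x
  integrand = ∂Q/∂x - ∂P/∂y = -7*x + y.
Integrating over R: integral_0^1 integral_0^{1-x} (-7*x + y) dy dx = -1.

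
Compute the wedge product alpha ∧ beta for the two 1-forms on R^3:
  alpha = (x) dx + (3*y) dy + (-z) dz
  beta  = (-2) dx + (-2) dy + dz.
alpha ∧ beta = (-2*x + 6*y) dx ∧ dy + (x - 2*z) dx ∧ dz + (3*y - 2*z) dy ∧ dz

Distribute the wedge, using dx_i ∧ dx_j = -dx_j ∧ dx_i and dx_i ∧ dx_i = 0. For each pair (i, j) with i < j, the coefficient of dx_i ∧ dx_j in alpha ∧ beta is (alpha_i * beta_j - alpha_j * beta_i). Collecting: alpha ∧ beta = (-2*x + 6*y) dx ∧ dy + (x - 2*z) dx ∧ dz + (3*y - 2*z) dy ∧ dz.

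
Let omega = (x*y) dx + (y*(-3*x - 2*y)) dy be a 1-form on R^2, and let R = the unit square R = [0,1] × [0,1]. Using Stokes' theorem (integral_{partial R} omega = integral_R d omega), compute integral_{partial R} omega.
integral_(partial R) omega = -2

Stokes: integral_partial_R omega = integral_R d omega with d omega = (∂Q/∂x - ∂P/∂y) dx ∧ dy.
  ∂Q/∂x = -3*y
  ∂P/∂y = x
  integrand = ∂Q/∂x - ∂P/∂y = -x - 3*y.
Integrating over R: integral_0^1 integral_0^1 (-x - 3*y) dx dy = -2.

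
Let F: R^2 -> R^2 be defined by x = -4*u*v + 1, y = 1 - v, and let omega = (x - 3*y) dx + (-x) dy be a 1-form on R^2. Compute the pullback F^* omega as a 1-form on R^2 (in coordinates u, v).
F^* omega = (4*v*(4*u*v - 3*v + 2)) du + (16*u^2*v - 16*u*v + 8*u + 1) dv

Using F^*(f dg) = (f ∘ F) d(g ∘ F), substitute each coordinate x_i by F_i(u, v) in f_i, and replace dx_i by d F_i = (∂F_i/∂u) du + (∂F_i/∂v) dv.
  For the x component: f_1(F) = -4*u*v + 3*v - 2; d F_1 = (-4*v) du + (-4*u) dv
  For the y component: f_2(F) = 4*u*v - 1; d F_2 = (0) du + (-1) dv
Combining and collecting du, dv coefficients:
  coeff of du: 4*v*(4*u*v - 3*v + 2)
  coeff of dv: 16*u^2*v - 16*u*v + 8*u + 1
F^* omega = (4*v*(4*u*v - 3*v + 2)) du + (16*u^2*v - 16*u*v + 8*u + 1) dv.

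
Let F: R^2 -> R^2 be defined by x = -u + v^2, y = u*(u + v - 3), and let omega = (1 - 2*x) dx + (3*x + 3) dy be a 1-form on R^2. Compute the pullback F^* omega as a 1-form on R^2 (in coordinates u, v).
F^* omega = (-6*u^2 + 6*u*v^2 - 3*u*v + 13*u + 3*v^3 - 7*v^2 + 3*v - 10) du + (-3*u^2 + 3*u*v^2 + 4*u*v + 3*u - 4*v^3 + 2*v) dv

Using F^*(f dg) = (f ∘ F) d(g ∘ F), substitute each coordinate x_i by F_i(u, v) in f_i, and replace dx_i by d F_i = (∂F_i/∂u) du + (∂F_i/∂v) dv.
  For the x component: f_1(F) = 2*u - 2*v^2 + 1; d F_1 = (-1) du + (2*v) dv
  For the y component: f_2(F) = -3*u + 3*v^2 + 3; d F_2 = (2*u + v - 3) du + (u) dv
Combining and collecting du, dv coefficients:
  coeff of du: -6*u^2 + 6*u*v^2 - 3*u*v + 13*u + 3*v^3 - 7*v^2 + 3*v - 10
  coeff of dv: -3*u^2 + 3*u*v^2 + 4*u*v + 3*u - 4*v^3 + 2*v
F^* omega = (-6*u^2 + 6*u*v^2 - 3*u*v + 13*u + 3*v^3 - 7*v^2 + 3*v - 10) du + (-3*u^2 + 3*u*v^2 + 4*u*v + 3*u - 4*v^3 + 2*v) dv.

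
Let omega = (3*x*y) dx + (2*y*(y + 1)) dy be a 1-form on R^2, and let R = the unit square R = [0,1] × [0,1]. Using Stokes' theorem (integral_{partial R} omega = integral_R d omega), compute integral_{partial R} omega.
integral_(partial R) omega = -3/2

Stokes: integral_partial_R omega = integral_R d omega with d omega = (∂Q/∂x - ∂P/∂y) dx ∧ dy.
  ∂Q/∂x = 0
  ∂P/∂y = 3*x
  integrand = ∂Q/∂x - ∂P/∂y = -3*x.
Integrating over R: integral_0^1 integral_0^1 (-3*x) dx dy = -3/2.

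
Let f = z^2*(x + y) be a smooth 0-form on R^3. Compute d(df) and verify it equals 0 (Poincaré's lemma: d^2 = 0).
d(df) = 0

Step 1: df = sum_i (∂f/∂x_i) dx_i = (z^2) dx + (z^2) dy + (2*z*(x + y)) dz.
Step 2: Apply d again. Using the 1-form formula, the coefficient of dx ∧ dy in d(df) is ∂^2 f/∂x ∂y - ∂^2 f/∂y ∂x = (0) - (0) = 0 (equality of mixed partials for smooth f).
Similarly for dx ∧ dz and dy ∧ dz — all coefficients vanish. So d(df) = 0.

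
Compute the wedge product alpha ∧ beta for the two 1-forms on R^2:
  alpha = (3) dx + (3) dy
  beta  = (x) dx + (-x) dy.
alpha ∧ beta = (-6*x) dx ∧ dy

Distribute the wedge, using dx_i ∧ dx_j = -dx_j ∧ dx_i and dx_i ∧ dx_i = 0. For each pair (i, j) with i < j, the coefficient of dx_i ∧ dx_j in alpha ∧ beta is (alpha_i * beta_j - alpha_j * beta_i). Collecting: alpha ∧ beta = (-6*x) dx ∧ dy.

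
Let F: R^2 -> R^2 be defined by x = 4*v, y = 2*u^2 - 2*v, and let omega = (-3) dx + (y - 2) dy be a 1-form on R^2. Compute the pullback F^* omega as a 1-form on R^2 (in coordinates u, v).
F^* omega = (8*u*(u^2 - v - 1)) du + (-4*u^2 + 4*v - 8) dv

Using F^*(f dg) = (f ∘ F) d(g ∘ F), substitute each coordinate x_i by F_i(u, v) in f_i, and replace dx_i by d F_i = (∂F_i/∂u) du + (∂F_i/∂v) dv.
  For the x component: f_1(F) = -3; d F_1 = (0) du + (4) dv
  For the y component: f_2(F) = 2*u^2 - 2*v - 2; d F_2 = (4*u) du + (-2) dv
Combining and collecting du, dv coefficients:
  coeff of du: 8*u*(u^2 - v - 1)
  coeff of dv: -4*u^2 + 4*v - 8
F^* omega = (8*u*(u^2 - v - 1)) du + (-4*u^2 + 4*v - 8) dv.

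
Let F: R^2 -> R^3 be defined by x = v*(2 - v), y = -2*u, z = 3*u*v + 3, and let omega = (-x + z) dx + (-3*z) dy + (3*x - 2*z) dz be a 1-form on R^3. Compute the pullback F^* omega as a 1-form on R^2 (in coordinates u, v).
F^* omega = (-18*u*v^2 + 18*u*v - 9*v^3 + 18*v^2 - 18*v + 18) du + (-18*u^2*v - 15*u*v^2 + 24*u*v - 18*u - 2*v^3 + 6*v^2 - 10*v + 6) dv

Using F^*(f dg) = (f ∘ F) d(g ∘ F), substitute each coordinate x_i by F_i(u, v) in f_i, and replace dx_i by d F_i = (∂F_i/∂u) du + (∂F_i/∂v) dv.
  For the x component: f_1(F) = 3*u*v + v^2 - 2*v + 3; d F_1 = (0) du + (2 - 2*v) dv
  For the y component: f_2(F) = -9*u*v - 9; d F_2 = (-2) du + (0) dv
  For the z component: f_3(F) = -6*u*v - 3*v^2 + 6*v - 6; d F_3 = (3*v) du + (3*u) dv
Combining and collecting du, dv coefficients:
  coeff of du: -18*u*v^2 + 18*u*v - 9*v^3 + 18*v^2 - 18*v + 18
  coeff of dv: -18*u^2*v - 15*u*v^2 + 24*u*v - 18*u - 2*v^3 + 6*v^2 - 10*v + 6
F^* omega = (-18*u*v^2 + 18*u*v - 9*v^3 + 18*v^2 - 18*v + 18) du + (-18*u^2*v - 15*u*v^2 + 24*u*v - 18*u - 2*v^3 + 6*v^2 - 10*v + 6) dv.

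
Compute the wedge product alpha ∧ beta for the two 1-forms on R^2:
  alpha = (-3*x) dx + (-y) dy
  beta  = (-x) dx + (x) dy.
alpha ∧ beta = (-x*(3*x + y)) dx ∧ dy

Distribute the wedge, using dx_i ∧ dx_j = -dx_j ∧ dx_i and dx_i ∧ dx_i = 0. For each pair (i, j) with i < j, the coefficient of dx_i ∧ dx_j in alpha ∧ beta is (alpha_i * beta_j - alpha_j * beta_i). Collecting: alpha ∧ beta = (-x*(3*x + y)) dx ∧ dy.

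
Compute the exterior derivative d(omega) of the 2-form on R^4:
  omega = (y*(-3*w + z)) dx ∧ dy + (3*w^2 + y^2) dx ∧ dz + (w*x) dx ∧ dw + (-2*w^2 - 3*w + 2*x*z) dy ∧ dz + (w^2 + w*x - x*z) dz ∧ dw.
d(omega) = (-y + 2*z) dx ∧ dy ∧ dz + (-3*y) dx ∧ dy ∧ dw + (7*w - z) dx ∧ dz ∧ dw + (-4*w - 3) dy ∧ dz ∧ dw

For a 2-form omega = sum_{i<j} g_{ij} dx_i ∧ dx_j, the exterior derivative is
  d(omega) = sum_{i<j} d(g_{ij}) ∧ dx_i ∧ dx_j = sum_{i<j, k} (∂g_{ij}/∂x_k) dx_k ∧ dx_i ∧ dx_j.
Expand each term, using dx_k ∧ dx_i ∧ dx_j = sgn(permutation) dx_{(a)} ∧ dx_{(b)} ∧ dx_{(c)} with (a < b < c) sorted:
  d(y*(-3*w + z)) includes (∂/∂z)(y*(-3*w + z)) dz = (y) dz, which multiplied by dx ∧ dy gives (y) dx ∧ dy ∧ dz
  d(y*(-3*w + z)) includes (∂/∂w)(y*(-3*w + z)) dw = (-3*y) dw, which multiplied by dx ∧ dy gives (-3*y) dx ∧ dy ∧ dw
  d(3*w^2 + y^2) includes (∂/∂y)(3*w^2 + y^2) dy = (2*y) dy, which multiplied by dx ∧ dz gives (-2*y) dx ∧ dy ∧ dz
  d(3*w^2 + y^2) includes (∂/∂w)(3*w^2 + y^2) dw = (6*w) dw, which multiplied by dx ∧ dz gives (6*w) dx ∧ dz ∧ dw
  d(-2*w^2 - 3*w + 2*x*z) includes (∂/∂x)(-2*w^2 - 3*w + 2*x*z) dx = (2*z) dx, which multiplied by dy ∧ dz gives (2*z) dx ∧ dy ∧ dz
  d(-2*w^2 - 3*w + 2*x*z) includes (∂/∂w)(-2*w^2 - 3*w + 2*x*z) dw = (-4*w - 3) dw, which multiplied by dy ∧ dz gives (-4*w - 3) dy ∧ dz ∧ dw
  d(w^2 + w*x - x*z) includes (∂/∂x)(w^2 + w*x - x*z) dx = (w - z) dx, which multiplied by dz ∧ dw gives (w - z) dx ∧ dz ∧ dw
Collecting like 3-forms: d(omega) = (-y + 2*z) dx ∧ dy ∧ dz + (-3*y) dx ∧ dy ∧ dw + (7*w - z) dx ∧ dz ∧ dw + (-4*w - 3) dy ∧ dz ∧ dw.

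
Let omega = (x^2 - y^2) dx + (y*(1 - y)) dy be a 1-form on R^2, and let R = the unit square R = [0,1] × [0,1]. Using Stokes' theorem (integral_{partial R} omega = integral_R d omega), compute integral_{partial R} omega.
integral_(partial R) omega = 1

Stokes: integral_partial_R omega = integral_R d omega with d omega = (∂Q/∂x - ∂P/∂y) dx ∧ dy.
  ∂Q/∂x = 0
  ∂P/∂y = -2*y
  integrand = ∂Q/∂x - ∂P/∂y = 2*y.
Integrating over R: integral_0^1 integral_0^1 (2*y) dx dy = 1.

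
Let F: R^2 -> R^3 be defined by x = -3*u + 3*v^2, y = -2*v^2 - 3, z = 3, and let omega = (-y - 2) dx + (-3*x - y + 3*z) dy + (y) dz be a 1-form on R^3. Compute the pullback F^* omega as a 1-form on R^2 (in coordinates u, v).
F^* omega = (-6*v^2 - 3) du + (2*v*(-18*u + 20*v^2 - 21)) dv

Using F^*(f dg) = (f ∘ F) d(g ∘ F), substitute each coordinate x_i by F_i(u, v) in f_i, and replace dx_i by d F_i = (∂F_i/∂u) du + (∂F_i/∂v) dv.
  For the x component: f_1(F) = 2*v^2 + 1; d F_1 = (-3) du + (6*v) dv
  For the y component: f_2(F) = 9*u - 7*v^2 + 12; d F_2 = (0) du + (-4*v) dv
  For the z component: f_3(F) = -2*v^2 - 3; d F_3 = (0) du + (0) dv
Combining and collecting du, dv coefficients:
  coeff of du: -6*v^2 - 3
  coeff of dv: 2*v*(-18*u + 20*v^2 - 21)
F^* omega = (-6*v^2 - 3) du + (2*v*(-18*u + 20*v^2 - 21)) dv.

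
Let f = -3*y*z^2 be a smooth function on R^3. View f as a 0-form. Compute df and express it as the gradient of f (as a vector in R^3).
df = (0) dx + (-3*z^2) dy + (-6*y*z) dz; grad f = (0, -3*z^2, -6*y*z)

For a 0-form f, d f = (∂f/∂x) dx + (∂f/∂y) dy + (∂f/∂z) dz. The components of the vector representation are exactly the entries of grad f in Cartesian coordinates:
  ∂f/∂x = 0
  ∂f/∂y = -3*z^2
  ∂f/∂z = -6*y*z.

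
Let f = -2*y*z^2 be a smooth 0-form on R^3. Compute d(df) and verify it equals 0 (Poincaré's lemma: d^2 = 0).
d(df) = 0

Step 1: df = sum_i (∂f/∂x_i) dx_i = (0) dx + (-2*z^2) dy + (-4*y*z) dz.
Step 2: Apply d again. Using the 1-form formula, the coefficient of dx ∧ dy in d(df) is ∂^2 f/∂x ∂y - ∂^2 f/∂y ∂x = (0) - (0) = 0 (equality of mixed partials for smooth f).
Similarly for dx ∧ dz and dy ∧ dz — all coefficients vanish. So d(df) = 0.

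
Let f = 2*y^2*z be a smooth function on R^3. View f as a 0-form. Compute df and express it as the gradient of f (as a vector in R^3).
df = (0) dx + (4*y*z) dy + (2*y^2) dz; grad f = (0, 4*y*z, 2*y^2)

For a 0-form f, d f = (∂f/∂x) dx + (∂f/∂y) dy + (∂f/∂z) dz. The components of the vector representation are exactly the entries of grad f in Cartesian coordinates:
  ∂f/∂x = 0
  ∂f/∂y = 4*y*z
  ∂f/∂z = 2*y^2.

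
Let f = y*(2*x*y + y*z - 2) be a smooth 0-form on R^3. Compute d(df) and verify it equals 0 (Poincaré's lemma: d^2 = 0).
d(df) = 0

Step 1: df = sum_i (∂f/∂x_i) dx_i = (2*y^2) dx + (4*x*y + 2*y*z - 2) dy + (y^2) dz.
Step 2: Apply d again. Using the 1-form formula, the coefficient of dx ∧ dy in d(df) is ∂^2 f/∂x ∂y - ∂^2 f/∂y ∂x = (4*y) - (4*y) = 0 (equality of mixed partials for smooth f).
Similarly for dx ∧ dz and dy ∧ dz — all coefficients vanish. So d(df) = 0.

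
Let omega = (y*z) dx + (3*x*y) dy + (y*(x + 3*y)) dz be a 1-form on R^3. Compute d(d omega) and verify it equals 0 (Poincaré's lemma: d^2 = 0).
d(d omega) = 0

Step 1: d omega = sum_{i<j} (∂f_j/∂x_i - ∂f_i/∂x_j) dx_i ∧ dx_j:
  coeff of dx ∧ dy: 3*y - z
  coeff of dx ∧ dz: 0
  coeff of dy ∧ dz: x + 6*y
Step 2: Apply d again to each 2-form coefficient. The only possible 3-form in R^3 is dx ∧ dy ∧ dz, with coefficient
  ∂(coeff of dy∧dz)/∂x - ∂(coeff of dx∧dz)/∂y + ∂(coeff of dx∧dy)/∂z
  = ∂/∂x (x + 6*y) - ∂/∂y (0) + ∂/∂z (3*y - z).
Each of these terms simplifies to sums of mixed partials that cancel in pairs. The result is 0 (by equality of mixed partials for smooth functions — Schwarz / Clairaut).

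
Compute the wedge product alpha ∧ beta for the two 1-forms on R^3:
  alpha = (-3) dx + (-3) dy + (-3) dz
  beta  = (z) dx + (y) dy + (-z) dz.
alpha ∧ beta = (-3*y + 3*z) dx ∧ dy + (6*z) dx ∧ dz + (3*y + 3*z) dy ∧ dz

Distribute the wedge, using dx_i ∧ dx_j = -dx_j ∧ dx_i and dx_i ∧ dx_i = 0. For each pair (i, j) with i < j, the coefficient of dx_i ∧ dx_j in alpha ∧ beta is (alpha_i * beta_j - alpha_j * beta_i). Collecting: alpha ∧ beta = (-3*y + 3*z) dx ∧ dy + (6*z) dx ∧ dz + (3*y + 3*z) dy ∧ dz.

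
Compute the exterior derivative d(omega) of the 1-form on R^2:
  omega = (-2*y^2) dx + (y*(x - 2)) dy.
d(omega) = (5*y) dx ∧ dy

For a 1-form omega = sum_i f_i dx_i, the exterior derivative is
  d(omega) = sum_{i < j} (∂f_j/∂x_i - ∂f_i/∂x_j) dx_i ∧ dx_j.
  coefficient of dx ∧ dy: ∂f_2/∂x - ∂f_1/∂y = ∂(y*(x - 2))/∂x - ∂(-2*y^2)/∂y = 5*y
Assembling: d(omega) = (5*y) dx ∧ dy.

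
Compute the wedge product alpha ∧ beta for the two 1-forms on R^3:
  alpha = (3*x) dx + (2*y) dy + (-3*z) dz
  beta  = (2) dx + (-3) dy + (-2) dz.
alpha ∧ beta = (-9*x - 4*y) dx ∧ dy + (-6*x + 6*z) dx ∧ dz + (-4*y - 9*z) dy ∧ dz

Distribute the wedge, using dx_i ∧ dx_j = -dx_j ∧ dx_i and dx_i ∧ dx_i = 0. For each pair (i, j) with i < j, the coefficient of dx_i ∧ dx_j in alpha ∧ beta is (alpha_i * beta_j - alpha_j * beta_i). Collecting: alpha ∧ beta = (-9*x - 4*y) dx ∧ dy + (-6*x + 6*z) dx ∧ dz + (-4*y - 9*z) dy ∧ dz.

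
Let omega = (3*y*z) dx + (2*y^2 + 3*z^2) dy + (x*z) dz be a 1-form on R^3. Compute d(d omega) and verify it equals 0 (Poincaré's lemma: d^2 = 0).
d(d omega) = 0

Step 1: d omega = sum_{i<j} (∂f_j/∂x_i - ∂f_i/∂x_j) dx_i ∧ dx_j:
  coeff of dx ∧ dy: -3*z
  coeff of dx ∧ dz: -3*y + z
  coeff of dy ∧ dz: -6*z
Step 2: Apply d again to each 2-form coefficient. The only possible 3-form in R^3 is dx ∧ dy ∧ dz, with coefficient
  ∂(coeff of dy∧dz)/∂x - ∂(coeff of dx∧dz)/∂y + ∂(coeff of dx∧dy)/∂z
  = ∂/∂x (-6*z) - ∂/∂y (-3*y + z) + ∂/∂z (-3*z).
Each of these terms simplifies to sums of mixed partials that cancel in pairs. The result is 0 (by equality of mixed partials for smooth functions — Schwarz / Clairaut).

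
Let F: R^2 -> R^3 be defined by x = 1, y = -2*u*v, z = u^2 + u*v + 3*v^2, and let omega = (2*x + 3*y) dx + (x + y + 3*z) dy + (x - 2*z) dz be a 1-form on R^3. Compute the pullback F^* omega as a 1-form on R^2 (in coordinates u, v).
F^* omega = (-4*u^3 - 12*u^2*v - 16*u*v^2 + 2*u - 24*v^3 - v) du + (-8*u^3 - 16*u^2*v - 36*u*v^2 - u - 36*v^3 + 6*v) dv

Using F^*(f dg) = (f ∘ F) d(g ∘ F), substitute each coordinate x_i by F_i(u, v) in f_i, and replace dx_i by d F_i = (∂F_i/∂u) du + (∂F_i/∂v) dv.
  For the x component: f_1(F) = -6*u*v + 2; d F_1 = (0) du + (0) dv
  For the y component: f_2(F) = 3*u^2 + u*v + 9*v^2 + 1; d F_2 = (-2*v) du + (-2*u) dv
  For the z component: f_3(F) = -2*u^2 - 2*u*v - 6*v^2 + 1; d F_3 = (2*u + v) du + (u + 6*v) dv
Combining and collecting du, dv coefficients:
  coeff of du: -4*u^3 - 12*u^2*v - 16*u*v^2 + 2*u - 24*v^3 - v
  coeff of dv: -8*u^3 - 16*u^2*v - 36*u*v^2 - u - 36*v^3 + 6*v
F^* omega = (-4*u^3 - 12*u^2*v - 16*u*v^2 + 2*u - 24*v^3 - v) du + (-8*u^3 - 16*u^2*v - 36*u*v^2 - u - 36*v^3 + 6*v) dv.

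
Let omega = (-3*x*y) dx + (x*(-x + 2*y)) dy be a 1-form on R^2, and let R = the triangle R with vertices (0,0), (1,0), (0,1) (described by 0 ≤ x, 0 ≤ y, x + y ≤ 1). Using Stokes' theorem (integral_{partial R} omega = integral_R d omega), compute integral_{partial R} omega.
integral_(partial R) omega = 1/2

Stokes: integral_partial_R omega = integral_R d omega with d omega = (∂Q/∂x - ∂P/∂y) dx ∧ dy.
  ∂Q/∂x = -2*x + 2*y
  ∂P/∂y = -3*x
  integrand = ∂Q/∂x - ∂P/∂y = x + 2*y.
Integrating over R: integral_0^1 integral_0^{1-x} (x + 2*y) dy dx = 1/2.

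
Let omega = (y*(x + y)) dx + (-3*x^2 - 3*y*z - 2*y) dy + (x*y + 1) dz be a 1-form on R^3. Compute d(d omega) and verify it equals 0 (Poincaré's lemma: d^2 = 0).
d(d omega) = 0

Step 1: d omega = sum_{i<j} (∂f_j/∂x_i - ∂f_i/∂x_j) dx_i ∧ dx_j:
  coeff of dx ∧ dy: -7*x - 2*y
  coeff of dx ∧ dz: y
  coeff of dy ∧ dz: x + 3*y
Step 2: Apply d again to each 2-form coefficient. The only possible 3-form in R^3 is dx ∧ dy ∧ dz, with coefficient
  ∂(coeff of dy∧dz)/∂x - ∂(coeff of dx∧dz)/∂y + ∂(coeff of dx∧dy)/∂z
  = ∂/∂x (x + 3*y) - ∂/∂y (y) + ∂/∂z (-7*x - 2*y).
Each of these terms simplifies to sums of mixed partials that cancel in pairs. The result is 0 (by equality of mixed partials for smooth functions — Schwarz / Clairaut).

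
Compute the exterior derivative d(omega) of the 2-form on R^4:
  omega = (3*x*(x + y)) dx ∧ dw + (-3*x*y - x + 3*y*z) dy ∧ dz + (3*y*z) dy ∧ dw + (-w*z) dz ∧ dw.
d(omega) = (-3*x) dx ∧ dy ∧ dw + (-3*y - 1) dx ∧ dy ∧ dz + (-3*y) dy ∧ dz ∧ dw

For a 2-form omega = sum_{i<j} g_{ij} dx_i ∧ dx_j, the exterior derivative is
  d(omega) = sum_{i<j} d(g_{ij}) ∧ dx_i ∧ dx_j = sum_{i<j, k} (∂g_{ij}/∂x_k) dx_k ∧ dx_i ∧ dx_j.
Expand each term, using dx_k ∧ dx_i ∧ dx_j = sgn(permutation) dx_{(a)} ∧ dx_{(b)} ∧ dx_{(c)} with (a < b < c) sorted:
  d(3*x*(x + y)) includes (∂/∂y)(3*x*(x + y)) dy = (3*x) dy, which multiplied by dx ∧ dw gives (-3*x) dx ∧ dy ∧ dw
  d(-3*x*y - x + 3*y*z) includes (∂/∂x)(-3*x*y - x + 3*y*z) dx = (-3*y - 1) dx, which multiplied by dy ∧ dz gives (-3*y - 1) dx ∧ dy ∧ dz
  d(3*y*z) includes (∂/∂z)(3*y*z) dz = (3*y) dz, which multiplied by dy ∧ dw gives (-3*y) dy ∧ dz ∧ dw
Collecting like 3-forms: d(omega) = (-3*x) dx ∧ dy ∧ dw + (-3*y - 1) dx ∧ dy ∧ dz + (-3*y) dy ∧ dz ∧ dw.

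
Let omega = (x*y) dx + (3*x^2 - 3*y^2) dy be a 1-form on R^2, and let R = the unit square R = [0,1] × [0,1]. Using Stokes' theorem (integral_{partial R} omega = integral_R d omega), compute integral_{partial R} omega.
integral_(partial R) omega = 5/2

Stokes: integral_partial_R omega = integral_R d omega with d omega = (∂Q/∂x - ∂P/∂y) dx ∧ dy.
  ∂Q/∂x = 6*x
  ∂P/∂y = x
  integrand = ∂Q/∂x - ∂P/∂y = 5*x.
Integrating over R: integral_0^1 integral_0^1 (5*x) dx dy = 5/2.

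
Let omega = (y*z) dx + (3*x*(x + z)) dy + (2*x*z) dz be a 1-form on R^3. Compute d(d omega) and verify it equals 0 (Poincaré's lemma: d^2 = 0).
d(d omega) = 0

Step 1: d omega = sum_{i<j} (∂f_j/∂x_i - ∂f_i/∂x_j) dx_i ∧ dx_j:
  coeff of dx ∧ dy: 6*x + 2*z
  coeff of dx ∧ dz: -y + 2*z
  coeff of dy ∧ dz: -3*x
Step 2: Apply d again to each 2-form coefficient. The only possible 3-form in R^3 is dx ∧ dy ∧ dz, with coefficient
  ∂(coeff of dy∧dz)/∂x - ∂(coeff of dx∧dz)/∂y + ∂(coeff of dx∧dy)/∂z
  = ∂/∂x (-3*x) - ∂/∂y (-y + 2*z) + ∂/∂z (6*x + 2*z).
Each of these terms simplifies to sums of mixed partials that cancel in pairs. The result is 0 (by equality of mixed partials for smooth functions — Schwarz / Clairaut).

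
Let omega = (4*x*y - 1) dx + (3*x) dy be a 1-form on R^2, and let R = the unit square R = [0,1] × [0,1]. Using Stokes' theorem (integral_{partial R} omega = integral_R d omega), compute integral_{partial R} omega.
integral_(partial R) omega = 1

Stokes: integral_partial_R omega = integral_R d omega with d omega = (∂Q/∂x - ∂P/∂y) dx ∧ dy.
  ∂Q/∂x = 3
  ∂P/∂y = 4*x
  integrand = ∂Q/∂x - ∂P/∂y = 3 - 4*x.
Integrating over R: integral_0^1 integral_0^1 (3 - 4*x) dx dy = 1.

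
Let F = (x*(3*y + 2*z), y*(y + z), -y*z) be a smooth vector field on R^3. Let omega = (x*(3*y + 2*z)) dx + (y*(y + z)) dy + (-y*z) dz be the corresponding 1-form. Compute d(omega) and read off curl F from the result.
d(omega) = (-y - z) dy ∧ dz + (2*x) dz ∧ dx + (-3*x) dx ∧ dy; curl F = (-y - z, 2*x, -3*x)

d omega = sum_{i<j} (∂f_j/∂x_i - ∂f_i/∂x_j) dx_i ∧ dx_j. Under the identification (dy ∧ dz, dz ∧ dx, dx ∧ dy) ↔ (e_x, e_y, e_z), the coefficients are exactly the components of curl F. Compute:
  ∂R/∂y - ∂Q/∂z = (-z) - (y) = -y - z
  ∂P/∂z - ∂R/∂x = (2*x) - (0) = 2*x
  ∂Q/∂x - ∂P/∂y = (0) - (3*x) = -3*x.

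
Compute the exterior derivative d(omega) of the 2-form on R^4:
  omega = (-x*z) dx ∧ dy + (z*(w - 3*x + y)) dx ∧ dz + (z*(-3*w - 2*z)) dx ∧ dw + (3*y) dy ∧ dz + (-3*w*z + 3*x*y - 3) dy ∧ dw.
d(omega) = (-x - z) dx ∧ dy ∧ dz + (3*w + 5*z) dx ∧ dz ∧ dw + (3*y) dx ∧ dy ∧ dw + (3*w) dy ∧ dz ∧ dw

For a 2-form omega = sum_{i<j} g_{ij} dx_i ∧ dx_j, the exterior derivative is
  d(omega) = sum_{i<j} d(g_{ij}) ∧ dx_i ∧ dx_j = sum_{i<j, k} (∂g_{ij}/∂x_k) dx_k ∧ dx_i ∧ dx_j.
Expand each term, using dx_k ∧ dx_i ∧ dx_j = sgn(permutation) dx_{(a)} ∧ dx_{(b)} ∧ dx_{(c)} with (a < b < c) sorted:
  d(-x*z) includes (∂/∂z)(-x*z) dz = (-x) dz, which multiplied by dx ∧ dy gives (-x) dx ∧ dy ∧ dz
  d(z*(w - 3*x + y)) includes (∂/∂y)(z*(w - 3*x + y)) dy = (z) dy, which multiplied by dx ∧ dz gives (-z) dx ∧ dy ∧ dz
  d(z*(w - 3*x + y)) includes (∂/∂w)(z*(w - 3*x + y)) dw = (z) dw, which multiplied by dx ∧ dz gives (z) dx ∧ dz ∧ dw
  d(z*(-3*w - 2*z)) includes (∂/∂z)(z*(-3*w - 2*z)) dz = (-3*w - 4*z) dz, which multiplied by dx ∧ dw gives (3*w + 4*z) dx ∧ dz ∧ dw
  d(-3*w*z + 3*x*y - 3) includes (∂/∂x)(-3*w*z + 3*x*y - 3) dx = (3*y) dx, which multiplied by dy ∧ dw gives (3*y) dx ∧ dy ∧ dw
  d(-3*w*z + 3*x*y - 3) includes (∂/∂z)(-3*w*z + 3*x*y - 3) dz = (-3*w) dz, which multiplied by dy ∧ dw gives (3*w) dy ∧ dz ∧ dw
Collecting like 3-forms: d(omega) = (-x - z) dx ∧ dy ∧ dz + (3*w + 5*z) dx ∧ dz ∧ dw + (3*y) dx ∧ dy ∧ dw + (3*w) dy ∧ dz ∧ dw.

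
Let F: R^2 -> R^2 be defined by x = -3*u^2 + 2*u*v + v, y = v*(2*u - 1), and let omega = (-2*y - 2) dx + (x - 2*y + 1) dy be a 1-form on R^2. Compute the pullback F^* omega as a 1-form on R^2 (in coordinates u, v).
F^* omega = (18*u^2*v - 12*u*v^2 - 12*u*v + 12*u + 10*v^2 - 2*v) du + (-6*u^3 - 12*u^2*v + 3*u^2 + 8*u*v - 2*u - v - 3) dv

Using F^*(f dg) = (f ∘ F) d(g ∘ F), substitute each coordinate x_i by F_i(u, v) in f_i, and replace dx_i by d F_i = (∂F_i/∂u) du + (∂F_i/∂v) dv.
  For the x component: f_1(F) = -4*u*v + 2*v - 2; d F_1 = (-6*u + 2*v) du + (2*u + 1) dv
  For the y component: f_2(F) = -3*u^2 - 2*u*v + 3*v + 1; d F_2 = (2*v) du + (2*u - 1) dv
Combining and collecting du, dv coefficients:
  coeff of du: 18*u^2*v - 12*u*v^2 - 12*u*v + 12*u + 10*v^2 - 2*v
  coeff of dv: -6*u^3 - 12*u^2*v + 3*u^2 + 8*u*v - 2*u - v - 3
F^* omega = (18*u^2*v - 12*u*v^2 - 12*u*v + 12*u + 10*v^2 - 2*v) du + (-6*u^3 - 12*u^2*v + 3*u^2 + 8*u*v - 2*u - v - 3) dv.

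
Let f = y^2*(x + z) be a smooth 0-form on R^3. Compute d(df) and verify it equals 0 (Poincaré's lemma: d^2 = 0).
d(df) = 0

Step 1: df = sum_i (∂f/∂x_i) dx_i = (y^2) dx + (2*y*(x + z)) dy + (y^2) dz.
Step 2: Apply d again. Using the 1-form formula, the coefficient of dx ∧ dy in d(df) is ∂^2 f/∂x ∂y - ∂^2 f/∂y ∂x = (2*y) - (2*y) = 0 (equality of mixed partials for smooth f).
Similarly for dx ∧ dz and dy ∧ dz — all coefficients vanish. So d(df) = 0.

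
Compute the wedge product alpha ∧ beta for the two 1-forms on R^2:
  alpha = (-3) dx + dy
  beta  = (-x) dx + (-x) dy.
alpha ∧ beta = (4*x) dx ∧ dy

Distribute the wedge, using dx_i ∧ dx_j = -dx_j ∧ dx_i and dx_i ∧ dx_i = 0. For each pair (i, j) with i < j, the coefficient of dx_i ∧ dx_j in alpha ∧ beta is (alpha_i * beta_j - alpha_j * beta_i). Collecting: alpha ∧ beta = (4*x) dx ∧ dy.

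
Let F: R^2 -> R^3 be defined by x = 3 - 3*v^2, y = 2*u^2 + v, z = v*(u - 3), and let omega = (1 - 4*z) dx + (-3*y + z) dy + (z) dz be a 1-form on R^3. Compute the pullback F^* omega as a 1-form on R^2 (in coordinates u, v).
F^* omega = (-24*u^3 + 4*u^2*v + u*v^2 - 24*u*v - 3*v^2) du + (u^2*v - 6*u^2 + 24*u*v^2 - 5*u*v - 72*v^2 - 3*v) dv

Using F^*(f dg) = (f ∘ F) d(g ∘ F), substitute each coordinate x_i by F_i(u, v) in f_i, and replace dx_i by d F_i = (∂F_i/∂u) du + (∂F_i/∂v) dv.
  For the x component: f_1(F) = -4*u*v + 12*v + 1; d F_1 = (0) du + (-6*v) dv
  For the y component: f_2(F) = -6*u^2 + u*v - 6*v; d F_2 = (4*u) du + (1) dv
  For the z component: f_3(F) = v*(u - 3); d F_3 = (v) du + (u - 3) dv
Combining and collecting du, dv coefficients:
  coeff of du: -24*u^3 + 4*u^2*v + u*v^2 - 24*u*v - 3*v^2
  coeff of dv: u^2*v - 6*u^2 + 24*u*v^2 - 5*u*v - 72*v^2 - 3*v
F^* omega = (-24*u^3 + 4*u^2*v + u*v^2 - 24*u*v - 3*v^2) du + (u^2*v - 6*u^2 + 24*u*v^2 - 5*u*v - 72*v^2 - 3*v) dv.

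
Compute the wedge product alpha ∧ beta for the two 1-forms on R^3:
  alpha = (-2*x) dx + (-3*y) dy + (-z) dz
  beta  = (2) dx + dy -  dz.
alpha ∧ beta = (-2*x + 6*y) dx ∧ dy + (2*x + 2*z) dx ∧ dz + (3*y + z) dy ∧ dz

Distribute the wedge, using dx_i ∧ dx_j = -dx_j ∧ dx_i and dx_i ∧ dx_i = 0. For each pair (i, j) with i < j, the coefficient of dx_i ∧ dx_j in alpha ∧ beta is (alpha_i * beta_j - alpha_j * beta_i). Collecting: alpha ∧ beta = (-2*x + 6*y) dx ∧ dy + (2*x + 2*z) dx ∧ dz + (3*y + z) dy ∧ dz.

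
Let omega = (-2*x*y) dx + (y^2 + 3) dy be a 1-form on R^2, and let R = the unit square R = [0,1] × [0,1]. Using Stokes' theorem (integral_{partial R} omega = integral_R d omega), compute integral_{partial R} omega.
integral_(partial R) omega = 1

Stokes: integral_partial_R omega = integral_R d omega with d omega = (∂Q/∂x - ∂P/∂y) dx ∧ dy.
  ∂Q/∂x = 0
  ∂P/∂y = -2*x
  integrand = ∂Q/∂x - ∂P/∂y = 2*x.
Integrating over R: integral_0^1 integral_0^1 (2*x) dx dy = 1.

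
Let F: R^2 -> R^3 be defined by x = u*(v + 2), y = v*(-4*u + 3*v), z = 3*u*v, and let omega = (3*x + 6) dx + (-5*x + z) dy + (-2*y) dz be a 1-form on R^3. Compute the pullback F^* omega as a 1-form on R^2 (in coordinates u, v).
F^* omega = (35*u*v^2 + 52*u*v + 12*u - 18*v^3 + 6*v + 12) du + (u*(35*u*v + 46*u - 30*v^2 - 60*v + 6)) dv

Using F^*(f dg) = (f ∘ F) d(g ∘ F), substitute each coordinate x_i by F_i(u, v) in f_i, and replace dx_i by d F_i = (∂F_i/∂u) du + (∂F_i/∂v) dv.
  For the x component: f_1(F) = 3*u*v + 6*u + 6; d F_1 = (v + 2) du + (u) dv
  For the y component: f_2(F) = 2*u*(-v - 5); d F_2 = (-4*v) du + (-4*u + 6*v) dv
  For the z component: f_3(F) = 2*v*(4*u - 3*v); d F_3 = (3*v) du + (3*u) dv
Combining and collecting du, dv coefficients:
  coeff of du: 35*u*v^2 + 52*u*v + 12*u - 18*v^3 + 6*v + 12
  coeff of dv: u*(35*u*v + 46*u - 30*v^2 - 60*v + 6)
F^* omega = (35*u*v^2 + 52*u*v + 12*u - 18*v^3 + 6*v + 12) du + (u*(35*u*v + 46*u - 30*v^2 - 60*v + 6)) dv.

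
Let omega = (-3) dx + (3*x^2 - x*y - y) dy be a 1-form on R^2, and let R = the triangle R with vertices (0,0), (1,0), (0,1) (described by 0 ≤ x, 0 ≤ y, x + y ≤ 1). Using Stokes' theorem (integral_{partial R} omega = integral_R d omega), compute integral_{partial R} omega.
integral_(partial R) omega = 5/6

Stokes: integral_partial_R omega = integral_R d omega with d omega = (∂Q/∂x - ∂P/∂y) dx ∧ dy.
  ∂Q/∂x = 6*x - y
  ∂P/∂y = 0
  integrand = ∂Q/∂x - ∂P/∂y = 6*x - y.
Integrating over R: integral_0^1 integral_0^{1-x} (6*x - y) dy dx = 5/6.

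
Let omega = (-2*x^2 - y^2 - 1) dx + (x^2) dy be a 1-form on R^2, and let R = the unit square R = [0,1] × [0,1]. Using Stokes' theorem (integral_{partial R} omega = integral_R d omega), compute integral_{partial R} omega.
integral_(partial R) omega = 2

Stokes: integral_partial_R omega = integral_R d omega with d omega = (∂Q/∂x - ∂P/∂y) dx ∧ dy.
  ∂Q/∂x = 2*x
  ∂P/∂y = -2*y
  integrand = ∂Q/∂x - ∂P/∂y = 2*x + 2*y.
Integrating over R: integral_0^1 integral_0^1 (2*x + 2*y) dx dy = 2.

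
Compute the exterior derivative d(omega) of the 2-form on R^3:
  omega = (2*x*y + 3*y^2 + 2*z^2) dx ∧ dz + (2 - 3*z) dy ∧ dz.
d(omega) = (-2*x - 6*y) dx ∧ dy ∧ dz

For a 2-form omega = sum_{i<j} g_{ij} dx_i ∧ dx_j, the exterior derivative is
  d(omega) = sum_{i<j} d(g_{ij}) ∧ dx_i ∧ dx_j = sum_{i<j, k} (∂g_{ij}/∂x_k) dx_k ∧ dx_i ∧ dx_j.
Expand each term, using dx_k ∧ dx_i ∧ dx_j = sgn(permutation) dx_{(a)} ∧ dx_{(b)} ∧ dx_{(c)} with (a < b < c) sorted:
  d(2*x*y + 3*y^2 + 2*z^2) includes (∂/∂y)(2*x*y + 3*y^2 + 2*z^2) dy = (2*x + 6*y) dy, which multiplied by dx ∧ dz gives (-2*x - 6*y) dx ∧ dy ∧ dz
Collecting like 3-forms: d(omega) = (-2*x - 6*y) dx ∧ dy ∧ dz.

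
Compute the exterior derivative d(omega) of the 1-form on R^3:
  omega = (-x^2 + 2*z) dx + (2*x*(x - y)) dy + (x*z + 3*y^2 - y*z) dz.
d(omega) = (4*x - 2*y) dx ∧ dy + (z - 2) dx ∧ dz + (6*y - z) dy ∧ dz

For a 1-form omega = sum_i f_i dx_i, the exterior derivative is
  d(omega) = sum_{i < j} (∂f_j/∂x_i - ∂f_i/∂x_j) dx_i ∧ dx_j.
  coefficient of dx ∧ dy: ∂f_2/∂x - ∂f_1/∂y = ∂(2*x*(x - y))/∂x - ∂(-x^2 + 2*z)/∂y = 4*x - 2*y
  coefficient of dx ∧ dz: ∂f_3/∂x - ∂f_1/∂z = ∂(x*z + 3*y^2 - y*z)/∂x - ∂(-x^2 + 2*z)/∂z = z - 2
  coefficient of dy ∧ dz: ∂f_3/∂y - ∂f_2/∂z = ∂(x*z + 3*y^2 - y*z)/∂y - ∂(2*x*(x - y))/∂z = 6*y - z
Assembling: d(omega) = (4*x - 2*y) dx ∧ dy + (z - 2) dx ∧ dz + (6*y - z) dy ∧ dz.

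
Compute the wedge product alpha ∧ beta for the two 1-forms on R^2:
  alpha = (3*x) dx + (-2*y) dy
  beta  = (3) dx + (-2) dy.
alpha ∧ beta = (-6*x + 6*y) dx ∧ dy

Distribute the wedge, using dx_i ∧ dx_j = -dx_j ∧ dx_i and dx_i ∧ dx_i = 0. For each pair (i, j) with i < j, the coefficient of dx_i ∧ dx_j in alpha ∧ beta is (alpha_i * beta_j - alpha_j * beta_i). Collecting: alpha ∧ beta = (-6*x + 6*y) dx ∧ dy.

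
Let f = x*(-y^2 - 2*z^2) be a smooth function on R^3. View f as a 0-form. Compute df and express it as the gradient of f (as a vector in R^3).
df = (-y^2 - 2*z^2) dx + (-2*x*y) dy + (-4*x*z) dz; grad f = (-y^2 - 2*z^2, -2*x*y, -4*x*z)

For a 0-form f, d f = (∂f/∂x) dx + (∂f/∂y) dy + (∂f/∂z) dz. The components of the vector representation are exactly the entries of grad f in Cartesian coordinates:
  ∂f/∂x = -y^2 - 2*z^2
  ∂f/∂y = -2*x*y
  ∂f/∂z = -4*x*z.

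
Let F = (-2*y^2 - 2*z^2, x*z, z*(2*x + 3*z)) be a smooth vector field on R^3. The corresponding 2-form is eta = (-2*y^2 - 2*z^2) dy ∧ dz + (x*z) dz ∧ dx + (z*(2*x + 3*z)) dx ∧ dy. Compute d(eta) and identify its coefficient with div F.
d(eta) = (2*x + 6*z) dx ∧ dy ∧ dz; div F = 2*x + 6*z

For a 2-form in R^3 of the form above, applying d gives a 3-form with coefficient ∂P/∂x + ∂Q/∂y + ∂R/∂z:
  ∂P/∂x = 0
  ∂Q/∂y = 0
  ∂R/∂z = 2*x + 6*z
Sum = 2*x + 6*z, which is exactly div F.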